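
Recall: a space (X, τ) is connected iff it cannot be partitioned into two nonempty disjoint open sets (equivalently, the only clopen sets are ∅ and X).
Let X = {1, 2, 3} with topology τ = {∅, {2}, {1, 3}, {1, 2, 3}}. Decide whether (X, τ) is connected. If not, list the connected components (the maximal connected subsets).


(X, τ) is disconnected; components = [{2}, {1, 3}].

Find clopen sets (U ∈ τ with X ∖ U ∈ τ):
  U = ∅, X ∖ U = {1, 2, 3} — both open, so U is clopen.
  U = {2}, X ∖ U = {1, 3} — both open, so U is clopen.
  U = {1, 3}, X ∖ U = {2} — both open, so U is clopen.
  U = {1, 2, 3}, X ∖ U = ∅ — both open, so U is clopen.
Nontrivial clopen(s) exist: e.g. {2}. So (X, τ) is disconnected.
Compute connected components by grouping points that agree on all clopens:
  component: {2}
  component: {1, 3}


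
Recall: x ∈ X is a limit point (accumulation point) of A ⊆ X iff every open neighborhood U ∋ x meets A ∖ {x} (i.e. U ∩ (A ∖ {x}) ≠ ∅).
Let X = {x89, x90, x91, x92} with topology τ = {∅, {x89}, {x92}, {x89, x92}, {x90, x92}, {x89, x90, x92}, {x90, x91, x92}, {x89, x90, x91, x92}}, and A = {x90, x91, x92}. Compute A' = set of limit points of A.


A' = {x90, x91}

For each x ∈ X, list the open sets U ∈ τ with x ∈ U, then check whether U ∩ (A ∖ {x}) ≠ ∅ for every such U.
  x = x89: open {x89} ∋ x has {x89} ∩ (A ∖ {x89}) = ∅, so x is NOT a limit point.
  x = x90: opens ∋ x are {x90, x92}, {x89, x90, x92}, {x90, x91, x92}, {x89, x90, x91, x92}; each meets A ∖ {x90}, so x IS a limit point.
  x = x91: opens ∋ x are {x90, x91, x92}, {x89, x90, x91, x92}; each meets A ∖ {x91}, so x IS a limit point.
  x = x92: open {x92} ∋ x has {x92} ∩ (A ∖ {x92}) = ∅, so x is NOT a limit point.
Collecting: A' = {x90, x91}.


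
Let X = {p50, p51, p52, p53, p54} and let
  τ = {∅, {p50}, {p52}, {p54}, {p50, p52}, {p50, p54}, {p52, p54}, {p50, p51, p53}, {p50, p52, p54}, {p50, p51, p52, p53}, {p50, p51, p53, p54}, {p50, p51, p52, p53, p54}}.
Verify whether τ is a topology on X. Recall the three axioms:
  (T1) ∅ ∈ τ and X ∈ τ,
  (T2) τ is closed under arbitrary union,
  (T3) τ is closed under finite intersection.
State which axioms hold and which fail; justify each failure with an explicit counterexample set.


τ IS a topology on X.

Axiom (T1): ∅ ∈ τ? Yes; X ∈ τ? Yes.
Axiom (T2/T3): check pairwise unions and intersections of members of τ.
All pairwise intersections and unions checked — each lies in τ. Therefore τ satisfies (T1), (T2), (T3): it IS a topology on X.


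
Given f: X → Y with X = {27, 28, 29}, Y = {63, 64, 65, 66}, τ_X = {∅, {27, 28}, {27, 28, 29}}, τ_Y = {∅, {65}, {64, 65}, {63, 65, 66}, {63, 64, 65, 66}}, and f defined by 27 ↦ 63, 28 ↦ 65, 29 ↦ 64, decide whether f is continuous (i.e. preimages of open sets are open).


f is NOT continuous.

Compute f^{-1}(U) for each U ∈ τ_Y:
  U = ∅: f^{-1}(U) = ∅ ∈ τ_X ✓.
  U = {65}: f^{-1}(U) = {28} ∉ τ_X ✗.
  U = {64, 65}: f^{-1}(U) = {28, 29} ∉ τ_X ✗.
  U = {63, 65, 66}: f^{-1}(U) = {27, 28} ∈ τ_X ✓.
  U = {63, 64, 65, 66}: f^{-1}(U) = {27, 28, 29} ∈ τ_X ✓.
Found U = {65} with f^{-1}(U) = {28} not in τ_X. Therefore f is NOT continuous.


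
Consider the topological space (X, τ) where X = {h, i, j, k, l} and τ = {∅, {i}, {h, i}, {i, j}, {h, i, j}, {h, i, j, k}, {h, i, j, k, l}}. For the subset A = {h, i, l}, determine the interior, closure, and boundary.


int(A) = {h, i}, cl(A) = {h, i, j, k, l}, ∂A = {j, k, l}.

Closed sets in (X, τ) are complements of opens:
  closed(X, τ) = {∅, {l}, {k, l}, {h, k, l}, {j, k, l}, {h, j, k, l}, {h, i, j, k, l}}.
int(A) = ⋃ {U ∈ τ : U ⊆ A}. Opens contained in A: ∅, {i}, {h, i}.
Taking the union of these: int(A) = {h, i}.
cl(A) = ⋂ {C closed : A ⊆ C}. Closed sets containing A: {h, i, j, k, l}.
Intersecting these: cl(A) = {h, i, j, k, l}.
∂A = cl(A) ∖ int(A) = {h, i, j, k, l} ∖ {h, i} = {j, k, l}.


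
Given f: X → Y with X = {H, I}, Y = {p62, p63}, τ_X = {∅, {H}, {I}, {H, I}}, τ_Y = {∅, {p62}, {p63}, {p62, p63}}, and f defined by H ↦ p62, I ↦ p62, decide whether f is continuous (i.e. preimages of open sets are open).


f IS continuous.

Compute f^{-1}(U) for each U ∈ τ_Y:
  U = ∅: f^{-1}(U) = ∅ ∈ τ_X ✓.
  U = {p62}: f^{-1}(U) = {H, I} ∈ τ_X ✓.
  U = {p63}: f^{-1}(U) = ∅ ∈ τ_X ✓.
  U = {p62, p63}: f^{-1}(U) = {H, I} ∈ τ_X ✓.
Every preimage lies in τ_X, so f IS continuous.


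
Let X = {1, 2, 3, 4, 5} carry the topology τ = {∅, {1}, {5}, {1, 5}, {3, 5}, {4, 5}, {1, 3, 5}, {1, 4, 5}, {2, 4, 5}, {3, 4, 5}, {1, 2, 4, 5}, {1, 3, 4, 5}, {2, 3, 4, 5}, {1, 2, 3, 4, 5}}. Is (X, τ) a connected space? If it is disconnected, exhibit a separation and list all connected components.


(X, τ) is disconnected; components = [{1}, {2, 3, 4, 5}].

Find clopen sets (U ∈ τ with X ∖ U ∈ τ):
  U = ∅, X ∖ U = {1, 2, 3, 4, 5} — both open, so U is clopen.
  U = {1}, X ∖ U = {2, 3, 4, 5} — both open, so U is clopen.
  U = {2, 3, 4, 5}, X ∖ U = {1} — both open, so U is clopen.
  U = {1, 2, 3, 4, 5}, X ∖ U = ∅ — both open, so U is clopen.
Nontrivial clopen(s) exist: e.g. {2, 3, 4, 5}. So (X, τ) is disconnected.
Compute connected components by grouping points that agree on all clopens:
  component: {1}
  component: {2, 3, 4, 5}


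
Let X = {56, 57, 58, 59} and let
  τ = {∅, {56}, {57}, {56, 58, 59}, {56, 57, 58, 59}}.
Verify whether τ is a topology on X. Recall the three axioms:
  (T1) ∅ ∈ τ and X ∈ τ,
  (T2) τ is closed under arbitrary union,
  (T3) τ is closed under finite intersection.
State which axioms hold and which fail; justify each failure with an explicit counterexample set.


τ is NOT a topology on X.

Axiom (T1): ∅ ∈ τ? Yes; X ∈ τ? Yes.
Axiom (T2/T3): check pairwise unions and intersections of members of τ.
Counterexample for (T2): {56} ∪ {57} = {56, 57} ∉ τ. Therefore τ is NOT a topology.


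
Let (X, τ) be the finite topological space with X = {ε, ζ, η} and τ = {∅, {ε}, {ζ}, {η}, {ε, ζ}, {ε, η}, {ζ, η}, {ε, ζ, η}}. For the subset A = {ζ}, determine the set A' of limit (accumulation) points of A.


A' = ∅

For each x ∈ X, list the open sets U ∈ τ with x ∈ U, then check whether U ∩ (A ∖ {x}) ≠ ∅ for every such U.
  x = ε: open {ε} ∋ x has {ε} ∩ (A ∖ {ε}) = ∅, so x is NOT a limit point.
  x = ζ: open {ζ} ∋ x has {ζ} ∩ (A ∖ {ζ}) = ∅, so x is NOT a limit point.
  x = η: open {η} ∋ x has {η} ∩ (A ∖ {η}) = ∅, so x is NOT a limit point.
Collecting: A' = ∅.


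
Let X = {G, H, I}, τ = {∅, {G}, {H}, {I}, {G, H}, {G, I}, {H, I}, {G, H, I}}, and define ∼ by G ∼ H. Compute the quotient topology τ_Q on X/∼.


X/∼ = {[G=H], [I]}; |τ_Q| = 4.

Equivalence classes: [G=H], [I].
Quotient map π: X → X/∼ sends G ↦ [G=H], H ↦ [G=H], I ↦ [I].
For each subset V ⊆ X/∼, compute π^{-1}(V) ⊆ X and check whether π^{-1}(V) ∈ τ. V is open in τ_Q iff π^{-1}(V) ∈ τ.
  V = {}: π^{-1}(V) = ∅ ∈ τ ✓.
  V = {[G=H]}: π^{-1}(V) = {G, H} ∈ τ ✓.
  V = {[I]}: π^{-1}(V) = {I} ∈ τ ✓.
  V = {[G=H], [I]}: π^{-1}(V) = {G, H, I} ∈ τ ✓.
Open sets in the quotient: τ_Q = {{}, {[G=H]}, {[I]}, {[G=H], [I]}} (4 elements).


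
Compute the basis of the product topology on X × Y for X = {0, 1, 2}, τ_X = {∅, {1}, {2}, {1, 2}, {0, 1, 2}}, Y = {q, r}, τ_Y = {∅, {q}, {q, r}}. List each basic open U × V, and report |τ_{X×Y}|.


Basis B = {∅ × ∅, {1} × {q}, {2} × {q}, {1} × {q, r}, {1, 2} × {q}, {2} × {q, r}, {0, 1, 2} × {q}, {1, 2} × {q, r}, {0, 1, 2} × {q, r}}; |τ_{X×Y}| = 14.

Enumerate products U × V with U ∈ τ_X, V ∈ τ_Y (deduplicated):
  ∅ × ∅ = {} (∅)
  {1} × {q} = {(1,q)}
  {2} × {q} = {(2,q)}
  {1} × {q, r} = {(1,q), (1,r)}
  {1, 2} × {q} = {(1,q), (2,q)}
  {2} × {q, r} = {(2,q), (2,r)}
  {0, 1, 2} × {q} = {(0,q), (1,q), (2,q)}
  {1, 2} × {q, r} = {(1,q), (1,r), (2,q), (2,r)}
  {0, 1, 2} × {q, r} = {(0,q), (0,r), (1,q), (1,r), (2,q), (2,r)}
These 9 distinct sets form the basis B.
Close under arbitrary unions to get τ_{X×Y}; counting gives |τ_{X×Y}| = 14.


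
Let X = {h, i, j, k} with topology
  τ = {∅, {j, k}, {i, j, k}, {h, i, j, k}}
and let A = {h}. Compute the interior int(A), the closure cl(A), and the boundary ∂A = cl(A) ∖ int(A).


int(A) = ∅, cl(A) = {h}, ∂A = {h}.

Closed sets in (X, τ) are complements of opens:
  closed(X, τ) = {∅, {h}, {h, i}, {h, i, j, k}}.
int(A) = ⋃ {U ∈ τ : U ⊆ A}. Opens contained in A: ∅.
Taking the union of these: int(A) = ∅.
cl(A) = ⋂ {C closed : A ⊆ C}. Closed sets containing A: {h}, {h, i}, {h, i, j, k}.
Intersecting these: cl(A) = {h}.
∂A = cl(A) ∖ int(A) = {h} ∖ ∅ = {h}.


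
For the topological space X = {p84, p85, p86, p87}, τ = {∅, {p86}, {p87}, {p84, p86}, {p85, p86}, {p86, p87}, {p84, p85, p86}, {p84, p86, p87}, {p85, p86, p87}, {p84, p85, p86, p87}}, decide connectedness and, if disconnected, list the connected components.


(X, τ) is disconnected; components = [{p87}, {p84, p85, p86}].

Find clopen sets (U ∈ τ with X ∖ U ∈ τ):
  U = ∅, X ∖ U = {p84, p85, p86, p87} — both open, so U is clopen.
  U = {p87}, X ∖ U = {p84, p85, p86} — both open, so U is clopen.
  U = {p84, p85, p86}, X ∖ U = {p87} — both open, so U is clopen.
  U = {p84, p85, p86, p87}, X ∖ U = ∅ — both open, so U is clopen.
Nontrivial clopen(s) exist: e.g. {p84, p85, p86}. So (X, τ) is disconnected.
Compute connected components by grouping points that agree on all clopens:
  component: {p87}
  component: {p84, p85, p86}


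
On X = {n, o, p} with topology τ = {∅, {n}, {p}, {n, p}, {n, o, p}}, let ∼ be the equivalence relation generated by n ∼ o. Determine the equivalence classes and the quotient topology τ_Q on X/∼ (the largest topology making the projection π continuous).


X/∼ = {[n=o], [p]}; |τ_Q| = 3.

Equivalence classes: [n=o], [p].
Quotient map π: X → X/∼ sends n ↦ [n=o], o ↦ [n=o], p ↦ [p].
For each subset V ⊆ X/∼, compute π^{-1}(V) ⊆ X and check whether π^{-1}(V) ∈ τ. V is open in τ_Q iff π^{-1}(V) ∈ τ.
  V = {}: π^{-1}(V) = ∅ ∈ τ ✓.
  V = {[n=o]}: π^{-1}(V) = {n, o} ∉ τ ✗.
  V = {[p]}: π^{-1}(V) = {p} ∈ τ ✓.
  V = {[n=o], [p]}: π^{-1}(V) = {n, o, p} ∈ τ ✓.
Open sets in the quotient: τ_Q = {{}, {[p]}, {[n=o], [p]}} (3 elements).


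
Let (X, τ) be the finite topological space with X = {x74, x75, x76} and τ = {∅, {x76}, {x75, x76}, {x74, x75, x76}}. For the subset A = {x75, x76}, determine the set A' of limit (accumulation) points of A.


A' = {x74, x75}

For each x ∈ X, list the open sets U ∈ τ with x ∈ U, then check whether U ∩ (A ∖ {x}) ≠ ∅ for every such U.
  x = x74: opens ∋ x are {x74, x75, x76}; each meets A ∖ {x74}, so x IS a limit point.
  x = x75: opens ∋ x are {x75, x76}, {x74, x75, x76}; each meets A ∖ {x75}, so x IS a limit point.
  x = x76: open {x76} ∋ x has {x76} ∩ (A ∖ {x76}) = ∅, so x is NOT a limit point.
Collecting: A' = {x74, x75}.


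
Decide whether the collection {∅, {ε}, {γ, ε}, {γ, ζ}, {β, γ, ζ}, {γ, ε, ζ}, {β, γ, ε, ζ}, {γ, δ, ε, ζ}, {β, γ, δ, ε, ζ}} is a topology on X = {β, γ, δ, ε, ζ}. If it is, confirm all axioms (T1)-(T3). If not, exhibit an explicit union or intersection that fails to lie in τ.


τ is NOT a topology on X.

Axiom (T1): ∅ ∈ τ? Yes; X ∈ τ? Yes.
Axiom (T2/T3): check pairwise unions and intersections of members of τ.
Counterexample for (T3): {γ, ε} ∩ {γ, ζ} = {γ} ∉ τ. Therefore τ is NOT a topology.


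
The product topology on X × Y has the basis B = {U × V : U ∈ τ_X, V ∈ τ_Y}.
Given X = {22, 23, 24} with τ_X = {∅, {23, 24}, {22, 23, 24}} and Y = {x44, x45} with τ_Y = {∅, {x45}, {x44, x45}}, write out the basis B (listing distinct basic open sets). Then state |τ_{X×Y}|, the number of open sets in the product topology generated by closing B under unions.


Basis B = {∅ × ∅, {23, 24} × {x45}, {22, 23, 24} × {x45}, {23, 24} × {x44, x45}, {22, 23, 24} × {x44, x45}}; |τ_{X×Y}| = 6.

Enumerate products U × V with U ∈ τ_X, V ∈ τ_Y (deduplicated):
  ∅ × ∅ = {} (∅)
  {23, 24} × {x45} = {(23,x45), (24,x45)}
  {22, 23, 24} × {x45} = {(22,x45), (23,x45), (24,x45)}
  {23, 24} × {x44, x45} = {(23,x44), (23,x45), (24,x44), (24,x45)}
  {22, 23, 24} × {x44, x45} = {(22,x44), (22,x45), (23,x44), (23,x45), (24,x44), (24,x45)}
These 5 distinct sets form the basis B.
Close under arbitrary unions to get τ_{X×Y}; counting gives |τ_{X×Y}| = 6.


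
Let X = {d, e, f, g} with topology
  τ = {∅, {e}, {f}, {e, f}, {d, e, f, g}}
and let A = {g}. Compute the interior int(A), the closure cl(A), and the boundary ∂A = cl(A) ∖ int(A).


int(A) = ∅, cl(A) = {d, g}, ∂A = {d, g}.

Closed sets in (X, τ) are complements of opens:
  closed(X, τ) = {∅, {d, g}, {d, e, g}, {d, f, g}, {d, e, f, g}}.
int(A) = ⋃ {U ∈ τ : U ⊆ A}. Opens contained in A: ∅.
Taking the union of these: int(A) = ∅.
cl(A) = ⋂ {C closed : A ⊆ C}. Closed sets containing A: {d, g}, {d, e, g}, {d, f, g}, {d, e, f, g}.
Intersecting these: cl(A) = {d, g}.
∂A = cl(A) ∖ int(A) = {d, g} ∖ ∅ = {d, g}.


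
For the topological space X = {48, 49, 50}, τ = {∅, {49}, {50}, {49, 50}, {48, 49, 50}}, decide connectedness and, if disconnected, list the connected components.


(X, τ) is connected.

Find clopen sets (U ∈ τ with X ∖ U ∈ τ):
  U = ∅, X ∖ U = {48, 49, 50} — both open, so U is clopen.
  U = {48, 49, 50}, X ∖ U = ∅ — both open, so U is clopen.
Only trivial clopens (∅ and X) exist, so (X, τ) is connected.
Compute connected components by grouping points that agree on all clopens:
  component: {48, 49, 50}


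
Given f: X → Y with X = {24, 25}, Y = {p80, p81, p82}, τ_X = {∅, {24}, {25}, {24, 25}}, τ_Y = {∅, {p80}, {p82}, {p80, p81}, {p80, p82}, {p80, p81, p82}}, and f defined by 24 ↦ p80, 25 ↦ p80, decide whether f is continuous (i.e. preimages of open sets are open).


f IS continuous.

Compute f^{-1}(U) for each U ∈ τ_Y:
  U = ∅: f^{-1}(U) = ∅ ∈ τ_X ✓.
  U = {p80}: f^{-1}(U) = {24, 25} ∈ τ_X ✓.
  U = {p82}: f^{-1}(U) = ∅ ∈ τ_X ✓.
  U = {p80, p81}: f^{-1}(U) = {24, 25} ∈ τ_X ✓.
  U = {p80, p82}: f^{-1}(U) = {24, 25} ∈ τ_X ✓.
  U = {p80, p81, p82}: f^{-1}(U) = {24, 25} ∈ τ_X ✓.
Every preimage lies in τ_X, so f IS continuous.


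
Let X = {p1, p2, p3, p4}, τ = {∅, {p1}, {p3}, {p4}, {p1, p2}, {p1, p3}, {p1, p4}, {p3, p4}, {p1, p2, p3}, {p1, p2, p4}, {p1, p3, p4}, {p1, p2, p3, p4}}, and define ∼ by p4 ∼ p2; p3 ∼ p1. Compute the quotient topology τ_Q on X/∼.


X/∼ = {[p1=p3], [p2=p4]}; |τ_Q| = 3.

Equivalence classes: [p1=p3], [p2=p4].
Quotient map π: X → X/∼ sends p1 ↦ [p1=p3], p2 ↦ [p2=p4], p3 ↦ [p1=p3], p4 ↦ [p2=p4].
For each subset V ⊆ X/∼, compute π^{-1}(V) ⊆ X and check whether π^{-1}(V) ∈ τ. V is open in τ_Q iff π^{-1}(V) ∈ τ.
  V = {}: π^{-1}(V) = ∅ ∈ τ ✓.
  V = {[p1=p3]}: π^{-1}(V) = {p1, p3} ∈ τ ✓.
  V = {[p2=p4]}: π^{-1}(V) = {p2, p4} ∉ τ ✗.
  V = {[p1=p3], [p2=p4]}: π^{-1}(V) = {p1, p2, p3, p4} ∈ τ ✓.
Open sets in the quotient: τ_Q = {{}, {[p1=p3]}, {[p1=p3], [p2=p4]}} (3 elements).


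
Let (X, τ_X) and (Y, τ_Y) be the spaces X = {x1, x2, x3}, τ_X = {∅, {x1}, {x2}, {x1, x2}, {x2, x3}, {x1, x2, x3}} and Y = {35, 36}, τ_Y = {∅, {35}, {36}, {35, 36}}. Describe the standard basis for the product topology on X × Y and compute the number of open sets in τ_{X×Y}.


Basis B = {∅ × ∅, {x1} × {35}, {x1} × {36}, {x2} × {35}, {x2} × {36}, {x1} × {35, 36}, {x1, x2} × {35}, {x1, x2} × {36}, {x2} × {35, 36}, {x2, x3} × {35}, {x2, x3} × {36}, {x1, x2, x3} × {35}, {x1, x2, x3} × {36}, {x1, x2} × {35, 36}, {x2, x3} × {35, 36}, {x1, x2, x3} × {35, 36}}; |τ_{X×Y}| = 36.

Enumerate products U × V with U ∈ τ_X, V ∈ τ_Y (deduplicated):
  ∅ × ∅ = {} (∅)
  {x1} × {35} = {(x1,35)}
  {x1} × {36} = {(x1,36)}
  {x2} × {35} = {(x2,35)}
  {x2} × {36} = {(x2,36)}
  {x1} × {35, 36} = {(x1,35), (x1,36)}
  {x1, x2} × {35} = {(x1,35), (x2,35)}
  {x1, x2} × {36} = {(x1,36), (x2,36)}
  {x2} × {35, 36} = {(x2,35), (x2,36)}
  {x2, x3} × {35} = {(x2,35), (x3,35)}
  {x2, x3} × {36} = {(x2,36), (x3,36)}
  {x1, x2, x3} × {35} = {(x1,35), (x2,35), (x3,35)}
  {x1, x2, x3} × {36} = {(x1,36), (x2,36), (x3,36)}
  {x1, x2} × {35, 36} = {(x1,35), (x1,36), (x2,35), (x2,36)}
  {x2, x3} × {35, 36} = {(x2,35), (x2,36), (x3,35), (x3,36)}
  {x1, x2, x3} × {35, 36} = {(x1,35), (x1,36), (x2,35), (x2,36), (x3,35), (x3,36)}
These 16 distinct sets form the basis B.
Close under arbitrary unions to get τ_{X×Y}; counting gives |τ_{X×Y}| = 36.


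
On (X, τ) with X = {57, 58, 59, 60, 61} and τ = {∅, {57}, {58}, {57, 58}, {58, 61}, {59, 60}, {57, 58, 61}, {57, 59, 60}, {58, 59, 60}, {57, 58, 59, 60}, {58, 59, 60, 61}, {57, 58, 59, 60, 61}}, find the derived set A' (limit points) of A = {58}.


A' = {61}

For each x ∈ X, list the open sets U ∈ τ with x ∈ U, then check whether U ∩ (A ∖ {x}) ≠ ∅ for every such U.
  x = 57: open {57} ∋ x has {57} ∩ (A ∖ {57}) = ∅, so x is NOT a limit point.
  x = 58: open {58} ∋ x has {58} ∩ (A ∖ {58}) = ∅, so x is NOT a limit point.
  x = 59: open {59, 60} ∋ x has {59, 60} ∩ (A ∖ {59}) = ∅, so x is NOT a limit point.
  x = 60: open {59, 60} ∋ x has {59, 60} ∩ (A ∖ {60}) = ∅, so x is NOT a limit point.
  x = 61: opens ∋ x are {58, 61}, {57, 58, 61}, {58, 59, 60, 61}, {57, 58, 59, 60, 61}; each meets A ∖ {61}, so x IS a limit point.
Collecting: A' = {61}.


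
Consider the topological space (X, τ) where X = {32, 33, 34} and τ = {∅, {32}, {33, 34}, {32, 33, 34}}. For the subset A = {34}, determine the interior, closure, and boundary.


int(A) = ∅, cl(A) = {33, 34}, ∂A = {33, 34}.

Closed sets in (X, τ) are complements of opens:
  closed(X, τ) = {∅, {32}, {33, 34}, {32, 33, 34}}.
int(A) = ⋃ {U ∈ τ : U ⊆ A}. Opens contained in A: ∅.
Taking the union of these: int(A) = ∅.
cl(A) = ⋂ {C closed : A ⊆ C}. Closed sets containing A: {33, 34}, {32, 33, 34}.
Intersecting these: cl(A) = {33, 34}.
∂A = cl(A) ∖ int(A) = {33, 34} ∖ ∅ = {33, 34}.


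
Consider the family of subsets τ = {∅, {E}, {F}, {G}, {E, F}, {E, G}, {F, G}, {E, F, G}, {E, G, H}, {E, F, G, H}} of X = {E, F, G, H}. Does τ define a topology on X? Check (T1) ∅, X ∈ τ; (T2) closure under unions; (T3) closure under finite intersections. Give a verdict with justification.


τ IS a topology on X.

Axiom (T1): ∅ ∈ τ? Yes; X ∈ τ? Yes.
Axiom (T2/T3): check pairwise unions and intersections of members of τ.
All pairwise intersections and unions checked — each lies in τ. Therefore τ satisfies (T1), (T2), (T3): it IS a topology on X.


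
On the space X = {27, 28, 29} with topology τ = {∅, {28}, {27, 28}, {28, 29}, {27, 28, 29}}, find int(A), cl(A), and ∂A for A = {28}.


int(A) = {28}, cl(A) = {27, 28, 29}, ∂A = {27, 29}.

Closed sets in (X, τ) are complements of opens:
  closed(X, τ) = {∅, {27}, {29}, {27, 29}, {27, 28, 29}}.
int(A) = ⋃ {U ∈ τ : U ⊆ A}. Opens contained in A: ∅, {28}.
Taking the union of these: int(A) = {28}.
cl(A) = ⋂ {C closed : A ⊆ C}. Closed sets containing A: {27, 28, 29}.
Intersecting these: cl(A) = {27, 28, 29}.
∂A = cl(A) ∖ int(A) = {27, 28, 29} ∖ {28} = {27, 29}.


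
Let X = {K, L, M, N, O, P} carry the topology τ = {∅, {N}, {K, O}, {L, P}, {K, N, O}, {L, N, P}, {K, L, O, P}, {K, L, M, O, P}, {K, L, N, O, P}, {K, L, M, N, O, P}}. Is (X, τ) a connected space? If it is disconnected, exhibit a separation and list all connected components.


(X, τ) is disconnected; components = [{N}, {K, L, M, O, P}].

Find clopen sets (U ∈ τ with X ∖ U ∈ τ):
  U = ∅, X ∖ U = {K, L, M, N, O, P} — both open, so U is clopen.
  U = {N}, X ∖ U = {K, L, M, O, P} — both open, so U is clopen.
  U = {K, L, M, O, P}, X ∖ U = {N} — both open, so U is clopen.
  U = {K, L, M, N, O, P}, X ∖ U = ∅ — both open, so U is clopen.
Nontrivial clopen(s) exist: e.g. {N}. So (X, τ) is disconnected.
Compute connected components by grouping points that agree on all clopens:
  component: {N}
  component: {K, L, M, O, P}


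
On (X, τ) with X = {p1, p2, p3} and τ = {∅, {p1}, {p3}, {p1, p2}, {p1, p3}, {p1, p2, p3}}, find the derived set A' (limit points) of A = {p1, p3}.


A' = {p2}

For each x ∈ X, list the open sets U ∈ τ with x ∈ U, then check whether U ∩ (A ∖ {x}) ≠ ∅ for every such U.
  x = p1: open {p1} ∋ x has {p1} ∩ (A ∖ {p1}) = ∅, so x is NOT a limit point.
  x = p2: opens ∋ x are {p1, p2}, {p1, p2, p3}; each meets A ∖ {p2}, so x IS a limit point.
  x = p3: open {p3} ∋ x has {p3} ∩ (A ∖ {p3}) = ∅, so x is NOT a limit point.
Collecting: A' = {p2}.


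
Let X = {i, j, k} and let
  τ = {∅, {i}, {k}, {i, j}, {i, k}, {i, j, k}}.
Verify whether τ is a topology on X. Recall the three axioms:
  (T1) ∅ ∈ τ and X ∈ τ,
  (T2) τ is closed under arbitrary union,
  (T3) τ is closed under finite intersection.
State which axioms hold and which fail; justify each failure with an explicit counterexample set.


τ IS a topology on X.

Axiom (T1): ∅ ∈ τ? Yes; X ∈ τ? Yes.
Axiom (T2/T3): check pairwise unions and intersections of members of τ.
All pairwise intersections and unions checked — each lies in τ. Therefore τ satisfies (T1), (T2), (T3): it IS a topology on X.


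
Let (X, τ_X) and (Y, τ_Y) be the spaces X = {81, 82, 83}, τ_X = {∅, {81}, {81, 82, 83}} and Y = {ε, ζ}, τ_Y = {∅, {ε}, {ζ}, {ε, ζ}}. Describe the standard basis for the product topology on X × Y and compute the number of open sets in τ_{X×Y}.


Basis B = {∅ × ∅, {81} × {ε}, {81} × {ζ}, {81} × {ε, ζ}, {81, 82, 83} × {ε}, {81, 82, 83} × {ζ}, {81, 82, 83} × {ε, ζ}}; |τ_{X×Y}| = 9.

Enumerate products U × V with U ∈ τ_X, V ∈ τ_Y (deduplicated):
  ∅ × ∅ = {} (∅)
  {81} × {ε} = {(81,ε)}
  {81} × {ζ} = {(81,ζ)}
  {81} × {ε, ζ} = {(81,ε), (81,ζ)}
  {81, 82, 83} × {ε} = {(81,ε), (82,ε), (83,ε)}
  {81, 82, 83} × {ζ} = {(81,ζ), (82,ζ), (83,ζ)}
  {81, 82, 83} × {ε, ζ} = {(81,ε), (81,ζ), (82,ε), (82,ζ), (83,ε), (83,ζ)}
These 7 distinct sets form the basis B.
Close under arbitrary unions to get τ_{X×Y}; counting gives |τ_{X×Y}| = 9.


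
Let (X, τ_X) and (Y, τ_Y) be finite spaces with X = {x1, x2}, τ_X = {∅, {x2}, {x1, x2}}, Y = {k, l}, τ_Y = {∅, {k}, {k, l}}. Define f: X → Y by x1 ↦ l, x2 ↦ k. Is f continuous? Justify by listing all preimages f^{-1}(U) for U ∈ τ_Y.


f IS continuous.

Compute f^{-1}(U) for each U ∈ τ_Y:
  U = ∅: f^{-1}(U) = ∅ ∈ τ_X ✓.
  U = {k}: f^{-1}(U) = {x2} ∈ τ_X ✓.
  U = {k, l}: f^{-1}(U) = {x1, x2} ∈ τ_X ✓.
Every preimage lies in τ_X, so f IS continuous.


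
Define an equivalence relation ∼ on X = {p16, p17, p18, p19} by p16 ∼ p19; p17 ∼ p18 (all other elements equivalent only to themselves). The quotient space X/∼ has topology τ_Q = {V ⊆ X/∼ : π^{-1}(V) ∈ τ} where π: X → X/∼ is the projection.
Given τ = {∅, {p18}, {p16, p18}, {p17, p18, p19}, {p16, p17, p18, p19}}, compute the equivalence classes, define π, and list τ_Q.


X/∼ = {[p16=p19], [p17=p18]}; |τ_Q| = 2.

Equivalence classes: [p16=p19], [p17=p18].
Quotient map π: X → X/∼ sends p16 ↦ [p16=p19], p17 ↦ [p17=p18], p18 ↦ [p17=p18], p19 ↦ [p16=p19].
For each subset V ⊆ X/∼, compute π^{-1}(V) ⊆ X and check whether π^{-1}(V) ∈ τ. V is open in τ_Q iff π^{-1}(V) ∈ τ.
  V = {}: π^{-1}(V) = ∅ ∈ τ ✓.
  V = {[p16=p19]}: π^{-1}(V) = {p16, p19} ∉ τ ✗.
  V = {[p17=p18]}: π^{-1}(V) = {p17, p18} ∉ τ ✗.
  V = {[p16=p19], [p17=p18]}: π^{-1}(V) = {p16, p17, p18, p19} ∈ τ ✓.
Open sets in the quotient: τ_Q = {{}, {[p16=p19], [p17=p18]}} (2 elements).


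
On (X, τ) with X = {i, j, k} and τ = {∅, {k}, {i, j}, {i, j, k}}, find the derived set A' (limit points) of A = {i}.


A' = {j}

For each x ∈ X, list the open sets U ∈ τ with x ∈ U, then check whether U ∩ (A ∖ {x}) ≠ ∅ for every such U.
  x = i: open {i, j} ∋ x has {i, j} ∩ (A ∖ {i}) = ∅, so x is NOT a limit point.
  x = j: opens ∋ x are {i, j}, {i, j, k}; each meets A ∖ {j}, so x IS a limit point.
  x = k: open {k} ∋ x has {k} ∩ (A ∖ {k}) = ∅, so x is NOT a limit point.
Collecting: A' = {j}.


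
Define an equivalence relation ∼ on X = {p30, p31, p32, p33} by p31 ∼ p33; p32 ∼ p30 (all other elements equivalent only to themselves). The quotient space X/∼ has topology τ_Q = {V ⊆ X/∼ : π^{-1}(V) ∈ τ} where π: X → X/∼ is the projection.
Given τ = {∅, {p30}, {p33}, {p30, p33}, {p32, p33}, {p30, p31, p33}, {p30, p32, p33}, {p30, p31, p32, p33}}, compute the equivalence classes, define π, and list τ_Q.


X/∼ = {[p30=p32], [p31=p33]}; |τ_Q| = 2.

Equivalence classes: [p30=p32], [p31=p33].
Quotient map π: X → X/∼ sends p30 ↦ [p30=p32], p31 ↦ [p31=p33], p32 ↦ [p30=p32], p33 ↦ [p31=p33].
For each subset V ⊆ X/∼, compute π^{-1}(V) ⊆ X and check whether π^{-1}(V) ∈ τ. V is open in τ_Q iff π^{-1}(V) ∈ τ.
  V = {}: π^{-1}(V) = ∅ ∈ τ ✓.
  V = {[p30=p32]}: π^{-1}(V) = {p30, p32} ∉ τ ✗.
  V = {[p31=p33]}: π^{-1}(V) = {p31, p33} ∉ τ ✗.
  V = {[p30=p32], [p31=p33]}: π^{-1}(V) = {p30, p31, p32, p33} ∈ τ ✓.
Open sets in the quotient: τ_Q = {{}, {[p30=p32], [p31=p33]}} (2 elements).


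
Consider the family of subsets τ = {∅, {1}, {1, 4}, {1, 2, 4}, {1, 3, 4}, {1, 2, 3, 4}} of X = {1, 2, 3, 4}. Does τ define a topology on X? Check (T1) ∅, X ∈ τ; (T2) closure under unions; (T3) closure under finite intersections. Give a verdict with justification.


τ IS a topology on X.

Axiom (T1): ∅ ∈ τ? Yes; X ∈ τ? Yes.
Axiom (T2/T3): check pairwise unions and intersections of members of τ.
All pairwise intersections and unions checked — each lies in τ. Therefore τ satisfies (T1), (T2), (T3): it IS a topology on X.


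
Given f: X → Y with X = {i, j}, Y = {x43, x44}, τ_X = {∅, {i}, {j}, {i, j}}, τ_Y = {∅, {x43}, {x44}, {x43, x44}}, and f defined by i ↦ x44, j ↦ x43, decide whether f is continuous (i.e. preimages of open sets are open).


f IS continuous.

Compute f^{-1}(U) for each U ∈ τ_Y:
  U = ∅: f^{-1}(U) = ∅ ∈ τ_X ✓.
  U = {x43}: f^{-1}(U) = {j} ∈ τ_X ✓.
  U = {x44}: f^{-1}(U) = {i} ∈ τ_X ✓.
  U = {x43, x44}: f^{-1}(U) = {i, j} ∈ τ_X ✓.
Every preimage lies in τ_X, so f IS continuous.


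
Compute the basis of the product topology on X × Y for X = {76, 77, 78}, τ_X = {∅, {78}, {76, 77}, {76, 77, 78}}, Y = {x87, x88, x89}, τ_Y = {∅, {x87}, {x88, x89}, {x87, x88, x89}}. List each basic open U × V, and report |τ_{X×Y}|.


Basis B = {∅ × ∅, {78} × {x87}, {76, 77} × {x87}, {78} × {x88, x89}, {76, 77, 78} × {x87}, {78} × {x87, x88, x89}, {76, 77} × {x88, x89}, {76, 77} × {x87, x88, x89}, {76, 77, 78} × {x88, x89}, {76, 77, 78} × {x87, x88, x89}}; |τ_{X×Y}| = 16.

Enumerate products U × V with U ∈ τ_X, V ∈ τ_Y (deduplicated):
  ∅ × ∅ = {} (∅)
  {78} × {x87} = {(78,x87)}
  {76, 77} × {x87} = {(76,x87), (77,x87)}
  {78} × {x88, x89} = {(78,x88), (78,x89)}
  {76, 77, 78} × {x87} = {(76,x87), (77,x87), (78,x87)}
  {78} × {x87, x88, x89} = {(78,x87), (78,x88), (78,x89)}
  {76, 77} × {x88, x89} = {(76,x88), (76,x89), (77,x88), (77,x89)}
  {76, 77} × {x87, x88, x89} = {(76,x87), (76,x88), (76,x89), (77,x87), (77,x88), (77,x89)}
  {76, 77, 78} × {x88, x89} = {(76,x88), (76,x89), (77,x88), (77,x89), (78,x88), (78,x89)}
  {76, 77, 78} × {x87, x88, x89} = {(76,x87), (76,x88), (76,x89), (77,x87), (77,x88), (77,x89), (78,x87), (78,x88), (78,x89)}
These 10 distinct sets form the basis B.
Close under arbitrary unions to get τ_{X×Y}; counting gives |τ_{X×Y}| = 16.


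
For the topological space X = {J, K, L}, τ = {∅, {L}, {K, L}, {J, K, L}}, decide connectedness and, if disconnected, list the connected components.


(X, τ) is connected.

Find clopen sets (U ∈ τ with X ∖ U ∈ τ):
  U = ∅, X ∖ U = {J, K, L} — both open, so U is clopen.
  U = {J, K, L}, X ∖ U = ∅ — both open, so U is clopen.
Only trivial clopens (∅ and X) exist, so (X, τ) is connected.
Compute connected components by grouping points that agree on all clopens:
  component: {J, K, L}


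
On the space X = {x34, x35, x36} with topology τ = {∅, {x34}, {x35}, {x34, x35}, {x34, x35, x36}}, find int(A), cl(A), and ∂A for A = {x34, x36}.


int(A) = {x34}, cl(A) = {x34, x36}, ∂A = {x36}.

Closed sets in (X, τ) are complements of opens:
  closed(X, τ) = {∅, {x36}, {x34, x36}, {x35, x36}, {x34, x35, x36}}.
int(A) = ⋃ {U ∈ τ : U ⊆ A}. Opens contained in A: ∅, {x34}.
Taking the union of these: int(A) = {x34}.
cl(A) = ⋂ {C closed : A ⊆ C}. Closed sets containing A: {x34, x36}, {x34, x35, x36}.
Intersecting these: cl(A) = {x34, x36}.
∂A = cl(A) ∖ int(A) = {x34, x36} ∖ {x34} = {x36}.


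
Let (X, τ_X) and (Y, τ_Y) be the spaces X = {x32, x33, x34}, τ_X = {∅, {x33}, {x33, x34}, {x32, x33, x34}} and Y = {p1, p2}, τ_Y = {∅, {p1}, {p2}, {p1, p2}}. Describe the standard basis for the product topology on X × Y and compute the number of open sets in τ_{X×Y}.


Basis B = {∅ × ∅, {x33} × {p1}, {x33} × {p2}, {x33} × {p1, p2}, {x33, x34} × {p1}, {x33, x34} × {p2}, {x32, x33, x34} × {p1}, {x32, x33, x34} × {p2}, {x33, x34} × {p1, p2}, {x32, x33, x34} × {p1, p2}}; |τ_{X×Y}| = 16.

Enumerate products U × V with U ∈ τ_X, V ∈ τ_Y (deduplicated):
  ∅ × ∅ = {} (∅)
  {x33} × {p1} = {(x33,p1)}
  {x33} × {p2} = {(x33,p2)}
  {x33} × {p1, p2} = {(x33,p1), (x33,p2)}
  {x33, x34} × {p1} = {(x33,p1), (x34,p1)}
  {x33, x34} × {p2} = {(x33,p2), (x34,p2)}
  {x32, x33, x34} × {p1} = {(x32,p1), (x33,p1), (x34,p1)}
  {x32, x33, x34} × {p2} = {(x32,p2), (x33,p2), (x34,p2)}
  {x33, x34} × {p1, p2} = {(x33,p1), (x33,p2), (x34,p1), (x34,p2)}
  {x32, x33, x34} × {p1, p2} = {(x32,p1), (x32,p2), (x33,p1), (x33,p2), (x34,p1), (x34,p2)}
These 10 distinct sets form the basis B.
Close under arbitrary unions to get τ_{X×Y}; counting gives |τ_{X×Y}| = 16.


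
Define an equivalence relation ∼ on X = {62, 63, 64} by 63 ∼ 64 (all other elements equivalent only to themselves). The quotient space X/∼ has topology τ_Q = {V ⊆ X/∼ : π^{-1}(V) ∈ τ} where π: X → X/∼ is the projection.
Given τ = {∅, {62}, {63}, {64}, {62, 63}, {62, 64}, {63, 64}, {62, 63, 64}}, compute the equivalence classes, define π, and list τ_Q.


X/∼ = {[62], [63=64]}; |τ_Q| = 4.

Equivalence classes: [62], [63=64].
Quotient map π: X → X/∼ sends 62 ↦ [62], 63 ↦ [63=64], 64 ↦ [63=64].
For each subset V ⊆ X/∼, compute π^{-1}(V) ⊆ X and check whether π^{-1}(V) ∈ τ. V is open in τ_Q iff π^{-1}(V) ∈ τ.
  V = {}: π^{-1}(V) = ∅ ∈ τ ✓.
  V = {[62]}: π^{-1}(V) = {62} ∈ τ ✓.
  V = {[63=64]}: π^{-1}(V) = {63, 64} ∈ τ ✓.
  V = {[62], [63=64]}: π^{-1}(V) = {62, 63, 64} ∈ τ ✓.
Open sets in the quotient: τ_Q = {{}, {[62]}, {[63=64]}, {[62], [63=64]}} (4 elements).


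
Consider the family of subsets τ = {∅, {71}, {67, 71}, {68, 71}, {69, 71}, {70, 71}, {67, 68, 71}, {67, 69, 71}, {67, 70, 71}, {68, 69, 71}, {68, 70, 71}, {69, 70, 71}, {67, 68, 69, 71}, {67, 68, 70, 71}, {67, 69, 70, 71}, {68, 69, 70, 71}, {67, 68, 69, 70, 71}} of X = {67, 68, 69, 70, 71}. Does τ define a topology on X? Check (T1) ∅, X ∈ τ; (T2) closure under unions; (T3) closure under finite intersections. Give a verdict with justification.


τ IS a topology on X.

Axiom (T1): ∅ ∈ τ? Yes; X ∈ τ? Yes.
Axiom (T2/T3): check pairwise unions and intersections of members of τ.
All pairwise intersections and unions checked — each lies in τ. Therefore τ satisfies (T1), (T2), (T3): it IS a topology on X.


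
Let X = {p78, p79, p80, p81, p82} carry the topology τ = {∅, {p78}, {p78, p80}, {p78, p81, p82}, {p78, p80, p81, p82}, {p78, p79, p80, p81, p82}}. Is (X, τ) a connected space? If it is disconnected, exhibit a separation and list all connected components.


(X, τ) is connected.

Find clopen sets (U ∈ τ with X ∖ U ∈ τ):
  U = ∅, X ∖ U = {p78, p79, p80, p81, p82} — both open, so U is clopen.
  U = {p78, p79, p80, p81, p82}, X ∖ U = ∅ — both open, so U is clopen.
Only trivial clopens (∅ and X) exist, so (X, τ) is connected.
Compute connected components by grouping points that agree on all clopens:
  component: {p78, p79, p80, p81, p82}


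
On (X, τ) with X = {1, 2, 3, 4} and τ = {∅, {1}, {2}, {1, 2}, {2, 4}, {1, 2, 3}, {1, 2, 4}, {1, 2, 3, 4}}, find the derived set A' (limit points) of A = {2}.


A' = {3, 4}

For each x ∈ X, list the open sets U ∈ τ with x ∈ U, then check whether U ∩ (A ∖ {x}) ≠ ∅ for every such U.
  x = 1: open {1} ∋ x has {1} ∩ (A ∖ {1}) = ∅, so x is NOT a limit point.
  x = 2: open {2} ∋ x has {2} ∩ (A ∖ {2}) = ∅, so x is NOT a limit point.
  x = 3: opens ∋ x are {1, 2, 3}, {1, 2, 3, 4}; each meets A ∖ {3}, so x IS a limit point.
  x = 4: opens ∋ x are {2, 4}, {1, 2, 4}, {1, 2, 3, 4}; each meets A ∖ {4}, so x IS a limit point.
Collecting: A' = {3, 4}.


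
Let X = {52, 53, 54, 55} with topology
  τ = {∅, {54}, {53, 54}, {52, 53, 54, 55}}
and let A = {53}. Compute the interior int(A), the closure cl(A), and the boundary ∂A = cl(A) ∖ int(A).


int(A) = ∅, cl(A) = {52, 53, 55}, ∂A = {52, 53, 55}.

Closed sets in (X, τ) are complements of opens:
  closed(X, τ) = {∅, {52, 55}, {52, 53, 55}, {52, 53, 54, 55}}.
int(A) = ⋃ {U ∈ τ : U ⊆ A}. Opens contained in A: ∅.
Taking the union of these: int(A) = ∅.
cl(A) = ⋂ {C closed : A ⊆ C}. Closed sets containing A: {52, 53, 55}, {52, 53, 54, 55}.
Intersecting these: cl(A) = {52, 53, 55}.
∂A = cl(A) ∖ int(A) = {52, 53, 55} ∖ ∅ = {52, 53, 55}.


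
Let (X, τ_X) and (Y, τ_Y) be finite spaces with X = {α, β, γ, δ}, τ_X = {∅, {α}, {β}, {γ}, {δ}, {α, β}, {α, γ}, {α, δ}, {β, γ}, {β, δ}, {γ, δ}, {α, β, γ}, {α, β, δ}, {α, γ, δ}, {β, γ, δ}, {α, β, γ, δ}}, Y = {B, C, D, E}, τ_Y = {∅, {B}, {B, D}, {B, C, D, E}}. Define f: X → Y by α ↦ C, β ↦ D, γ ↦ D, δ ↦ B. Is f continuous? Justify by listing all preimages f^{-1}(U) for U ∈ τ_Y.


f IS continuous.

Compute f^{-1}(U) for each U ∈ τ_Y:
  U = ∅: f^{-1}(U) = ∅ ∈ τ_X ✓.
  U = {B}: f^{-1}(U) = {δ} ∈ τ_X ✓.
  U = {B, D}: f^{-1}(U) = {β, γ, δ} ∈ τ_X ✓.
  U = {B, C, D, E}: f^{-1}(U) = {α, β, γ, δ} ∈ τ_X ✓.
Every preimage lies in τ_X, so f IS continuous.


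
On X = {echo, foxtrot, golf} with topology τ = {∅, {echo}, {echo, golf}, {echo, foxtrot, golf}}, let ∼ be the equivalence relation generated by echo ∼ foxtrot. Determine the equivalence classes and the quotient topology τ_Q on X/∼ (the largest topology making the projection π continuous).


X/∼ = {[echo=foxtrot], [golf]}; |τ_Q| = 2.

Equivalence classes: [echo=foxtrot], [golf].
Quotient map π: X → X/∼ sends echo ↦ [echo=foxtrot], foxtrot ↦ [echo=foxtrot], golf ↦ [golf].
For each subset V ⊆ X/∼, compute π^{-1}(V) ⊆ X and check whether π^{-1}(V) ∈ τ. V is open in τ_Q iff π^{-1}(V) ∈ τ.
  V = {}: π^{-1}(V) = ∅ ∈ τ ✓.
  V = {[echo=foxtrot]}: π^{-1}(V) = {echo, foxtrot} ∉ τ ✗.
  V = {[golf]}: π^{-1}(V) = {golf} ∉ τ ✗.
  V = {[echo=foxtrot], [golf]}: π^{-1}(V) = {echo, foxtrot, golf} ∈ τ ✓.
Open sets in the quotient: τ_Q = {{}, {[echo=foxtrot], [golf]}} (2 elements).


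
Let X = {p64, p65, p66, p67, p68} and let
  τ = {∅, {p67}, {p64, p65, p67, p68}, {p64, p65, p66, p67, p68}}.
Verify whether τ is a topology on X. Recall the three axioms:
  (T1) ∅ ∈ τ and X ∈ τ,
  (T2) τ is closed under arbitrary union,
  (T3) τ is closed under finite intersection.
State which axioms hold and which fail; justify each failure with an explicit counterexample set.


τ IS a topology on X.

Axiom (T1): ∅ ∈ τ? Yes; X ∈ τ? Yes.
Axiom (T2/T3): check pairwise unions and intersections of members of τ.
All pairwise intersections and unions checked — each lies in τ. Therefore τ satisfies (T1), (T2), (T3): it IS a topology on X.


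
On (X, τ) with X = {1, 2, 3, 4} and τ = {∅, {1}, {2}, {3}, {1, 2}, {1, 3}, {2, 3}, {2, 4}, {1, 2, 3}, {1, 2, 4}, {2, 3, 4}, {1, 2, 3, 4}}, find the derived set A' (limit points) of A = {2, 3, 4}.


A' = {4}

For each x ∈ X, list the open sets U ∈ τ with x ∈ U, then check whether U ∩ (A ∖ {x}) ≠ ∅ for every such U.
  x = 1: open {1} ∋ x has {1} ∩ (A ∖ {1}) = ∅, so x is NOT a limit point.
  x = 2: open {2} ∋ x has {2} ∩ (A ∖ {2}) = ∅, so x is NOT a limit point.
  x = 3: open {3} ∋ x has {3} ∩ (A ∖ {3}) = ∅, so x is NOT a limit point.
  x = 4: opens ∋ x are {2, 4}, {1, 2, 4}, {2, 3, 4}, {1, 2, 3, 4}; each meets A ∖ {4}, so x IS a limit point.
Collecting: A' = {4}.


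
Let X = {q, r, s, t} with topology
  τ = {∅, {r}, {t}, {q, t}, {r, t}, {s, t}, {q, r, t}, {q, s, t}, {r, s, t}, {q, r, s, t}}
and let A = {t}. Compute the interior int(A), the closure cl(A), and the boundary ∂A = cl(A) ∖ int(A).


int(A) = {t}, cl(A) = {q, s, t}, ∂A = {q, s}.

Closed sets in (X, τ) are complements of opens:
  closed(X, τ) = {∅, {q}, {r}, {s}, {q, r}, {q, s}, {r, s}, {q, r, s}, {q, s, t}, {q, r, s, t}}.
int(A) = ⋃ {U ∈ τ : U ⊆ A}. Opens contained in A: ∅, {t}.
Taking the union of these: int(A) = {t}.
cl(A) = ⋂ {C closed : A ⊆ C}. Closed sets containing A: {q, s, t}, {q, r, s, t}.
Intersecting these: cl(A) = {q, s, t}.
∂A = cl(A) ∖ int(A) = {q, s, t} ∖ {t} = {q, s}.


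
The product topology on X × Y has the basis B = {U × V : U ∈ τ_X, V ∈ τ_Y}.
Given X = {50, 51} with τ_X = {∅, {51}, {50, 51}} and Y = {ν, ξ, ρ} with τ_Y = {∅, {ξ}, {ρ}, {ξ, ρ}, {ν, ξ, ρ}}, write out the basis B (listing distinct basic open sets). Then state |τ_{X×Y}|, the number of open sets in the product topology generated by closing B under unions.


Basis B = {∅ × ∅, {51} × {ξ}, {51} × {ρ}, {50, 51} × {ξ}, {50, 51} × {ρ}, {51} × {ξ, ρ}, {51} × {ν, ξ, ρ}, {50, 51} × {ξ, ρ}, {50, 51} × {ν, ξ, ρ}}; |τ_{X×Y}| = 14.

Enumerate products U × V with U ∈ τ_X, V ∈ τ_Y (deduplicated):
  ∅ × ∅ = {} (∅)
  {51} × {ξ} = {(51,ξ)}
  {51} × {ρ} = {(51,ρ)}
  {50, 51} × {ξ} = {(50,ξ), (51,ξ)}
  {50, 51} × {ρ} = {(50,ρ), (51,ρ)}
  {51} × {ξ, ρ} = {(51,ξ), (51,ρ)}
  {51} × {ν, ξ, ρ} = {(51,ν), (51,ξ), (51,ρ)}
  {50, 51} × {ξ, ρ} = {(50,ξ), (50,ρ), (51,ξ), (51,ρ)}
  {50, 51} × {ν, ξ, ρ} = {(50,ν), (50,ξ), (50,ρ), (51,ν), (51,ξ), (51,ρ)}
These 9 distinct sets form the basis B.
Close under arbitrary unions to get τ_{X×Y}; counting gives |τ_{X×Y}| = 14.


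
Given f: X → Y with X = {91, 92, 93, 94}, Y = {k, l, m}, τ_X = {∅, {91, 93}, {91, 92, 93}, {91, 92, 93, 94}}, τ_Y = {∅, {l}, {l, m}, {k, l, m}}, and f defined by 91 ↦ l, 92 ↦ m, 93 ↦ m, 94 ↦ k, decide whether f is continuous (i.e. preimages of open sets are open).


f is NOT continuous.

Compute f^{-1}(U) for each U ∈ τ_Y:
  U = ∅: f^{-1}(U) = ∅ ∈ τ_X ✓.
  U = {l}: f^{-1}(U) = {91} ∉ τ_X ✗.
  U = {l, m}: f^{-1}(U) = {91, 92, 93} ∈ τ_X ✓.
  U = {k, l, m}: f^{-1}(U) = {91, 92, 93, 94} ∈ τ_X ✓.
Found U = {l} with f^{-1}(U) = {91} not in τ_X. Therefore f is NOT continuous.


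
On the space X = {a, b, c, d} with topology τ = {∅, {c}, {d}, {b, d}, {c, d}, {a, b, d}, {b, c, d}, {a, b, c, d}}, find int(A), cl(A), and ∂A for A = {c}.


int(A) = {c}, cl(A) = {c}, ∂A = ∅.

Closed sets in (X, τ) are complements of opens:
  closed(X, τ) = {∅, {a}, {c}, {a, b}, {a, c}, {a, b, c}, {a, b, d}, {a, b, c, d}}.
int(A) = ⋃ {U ∈ τ : U ⊆ A}. Opens contained in A: ∅, {c}.
Taking the union of these: int(A) = {c}.
cl(A) = ⋂ {C closed : A ⊆ C}. Closed sets containing A: {c}, {a, c}, {a, b, c}, {a, b, c, d}.
Intersecting these: cl(A) = {c}.
∂A = cl(A) ∖ int(A) = {c} ∖ {c} = ∅.
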